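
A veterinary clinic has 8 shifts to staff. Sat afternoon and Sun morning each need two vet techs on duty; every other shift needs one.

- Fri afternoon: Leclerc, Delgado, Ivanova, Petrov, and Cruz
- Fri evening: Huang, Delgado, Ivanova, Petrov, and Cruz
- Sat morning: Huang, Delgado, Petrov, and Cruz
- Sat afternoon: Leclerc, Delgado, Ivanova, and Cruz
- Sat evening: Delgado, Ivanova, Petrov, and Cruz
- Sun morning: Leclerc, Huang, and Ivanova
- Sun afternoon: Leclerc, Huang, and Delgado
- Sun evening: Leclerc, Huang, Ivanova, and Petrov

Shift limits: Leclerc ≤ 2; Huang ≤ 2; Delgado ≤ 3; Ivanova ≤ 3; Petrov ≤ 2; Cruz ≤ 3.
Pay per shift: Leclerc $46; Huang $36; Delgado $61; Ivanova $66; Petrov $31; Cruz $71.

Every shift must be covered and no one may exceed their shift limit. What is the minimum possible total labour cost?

$475

Picking the cheapest available vet tech for each shift independently would cost $380, but that ignores the shift limits.
An optimal schedule: Fri afternoon→Delgado, Fri evening→Delgado, Sat morning→Petrov, Sat afternoon→Delgado+Ivanova, Sat evening→Petrov, Sun morning→Huang+Leclerc, Sun afternoon→Huang, Sun evening→Leclerc.
Total: 61 + 61 + 31 + 61 + 66 + 31 + 36 + 46 + 36 + 46 = $475.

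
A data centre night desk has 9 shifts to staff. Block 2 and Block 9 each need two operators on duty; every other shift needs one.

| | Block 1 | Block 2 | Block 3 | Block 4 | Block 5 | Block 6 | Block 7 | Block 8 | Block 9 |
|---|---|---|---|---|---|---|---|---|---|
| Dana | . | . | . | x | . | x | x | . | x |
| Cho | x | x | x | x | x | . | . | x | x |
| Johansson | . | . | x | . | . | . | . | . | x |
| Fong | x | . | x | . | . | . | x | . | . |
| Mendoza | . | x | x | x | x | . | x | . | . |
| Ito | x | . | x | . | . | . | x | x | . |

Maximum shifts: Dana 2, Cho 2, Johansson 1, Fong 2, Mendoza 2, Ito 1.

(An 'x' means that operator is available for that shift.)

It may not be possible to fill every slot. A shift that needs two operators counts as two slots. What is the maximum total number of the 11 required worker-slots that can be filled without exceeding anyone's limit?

10

Total capacity across all operators is 2+2+1+2+2+1 = 10, and 11 slots are needed, so at most 10 can be filled.
An assignment achieving 10: Block 1→Fong, Block 2→Cho+Mendoza, Block 3→Mendoza, Block 4→Dana, Block 5→Cho, Block 6→Dana, Block 7→Fong, Block 8→Ito, Block 9→Johansson.
Loads: Dana 2/2, Cho 2/2, Johansson 1/1, Fong 2/2, Mendoza 2/2, Ito 1/1.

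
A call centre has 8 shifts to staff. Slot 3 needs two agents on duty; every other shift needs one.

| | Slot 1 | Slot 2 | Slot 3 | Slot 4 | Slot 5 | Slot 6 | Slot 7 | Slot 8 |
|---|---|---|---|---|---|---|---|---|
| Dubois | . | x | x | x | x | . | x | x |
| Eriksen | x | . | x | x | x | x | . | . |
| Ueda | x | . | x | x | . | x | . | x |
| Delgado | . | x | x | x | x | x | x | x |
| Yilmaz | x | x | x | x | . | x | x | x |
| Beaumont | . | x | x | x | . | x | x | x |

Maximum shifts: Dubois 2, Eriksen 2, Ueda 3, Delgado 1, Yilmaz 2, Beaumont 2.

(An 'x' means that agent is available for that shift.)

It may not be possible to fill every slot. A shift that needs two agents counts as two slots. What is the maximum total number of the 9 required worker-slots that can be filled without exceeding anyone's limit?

Total capacity across all agents is 2+2+3+1+2+2 = 12, and 9 slots are needed, so at most 9 can be filled.
An assignment achieving 9: Slot 1→Eriksen, Slot 2→Dubois, Slot 3→Ueda+Yilmaz, Slot 4→Ueda, Slot 5→Dubois, Slot 6→Eriksen, Slot 7→Delgado, Slot 8→Ueda.
Loads: Dubois 2/2, Eriksen 2/2, Ueda 3/3, Delgado 1/1, Yilmaz 1/2, Beaumont 0/2.

9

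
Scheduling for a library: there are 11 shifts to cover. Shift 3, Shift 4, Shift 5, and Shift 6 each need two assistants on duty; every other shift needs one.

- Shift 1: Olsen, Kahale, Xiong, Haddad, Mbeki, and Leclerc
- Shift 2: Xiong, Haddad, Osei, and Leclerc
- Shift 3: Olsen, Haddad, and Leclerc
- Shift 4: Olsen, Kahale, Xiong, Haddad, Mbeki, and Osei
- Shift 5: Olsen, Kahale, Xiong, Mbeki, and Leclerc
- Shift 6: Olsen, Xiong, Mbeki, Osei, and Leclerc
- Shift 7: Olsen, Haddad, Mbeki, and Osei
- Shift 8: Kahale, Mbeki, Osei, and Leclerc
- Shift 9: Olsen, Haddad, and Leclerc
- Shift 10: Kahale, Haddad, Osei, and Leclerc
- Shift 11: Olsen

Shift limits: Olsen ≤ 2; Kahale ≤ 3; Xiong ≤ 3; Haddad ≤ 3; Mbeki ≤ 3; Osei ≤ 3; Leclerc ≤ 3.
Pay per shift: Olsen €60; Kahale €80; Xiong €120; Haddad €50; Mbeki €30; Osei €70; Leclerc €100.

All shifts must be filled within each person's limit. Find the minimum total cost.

€910

Shift 11 can only be covered by Olsen, so that assignment is forced.
Picking the cheapest available assistant for each shift independently would cost €670, but that ignores the shift limits.
An optimal schedule: Shift 1→Kahale, Shift 2→Haddad, Shift 3→Haddad+Olsen, Shift 4→Osei+Kahale, Shift 5→Mbeki+Kahale, Shift 6→Osei+Leclerc, Shift 7→Mbeki, Shift 8→Mbeki, Shift 9→Haddad, Shift 10→Osei, Shift 11→Olsen.
Total: 80 + 50 + 50 + 60 + 70 + 80 + 30 + 80 + 70 + 100 + 30 + 30 + 50 + 70 + 60 = €910.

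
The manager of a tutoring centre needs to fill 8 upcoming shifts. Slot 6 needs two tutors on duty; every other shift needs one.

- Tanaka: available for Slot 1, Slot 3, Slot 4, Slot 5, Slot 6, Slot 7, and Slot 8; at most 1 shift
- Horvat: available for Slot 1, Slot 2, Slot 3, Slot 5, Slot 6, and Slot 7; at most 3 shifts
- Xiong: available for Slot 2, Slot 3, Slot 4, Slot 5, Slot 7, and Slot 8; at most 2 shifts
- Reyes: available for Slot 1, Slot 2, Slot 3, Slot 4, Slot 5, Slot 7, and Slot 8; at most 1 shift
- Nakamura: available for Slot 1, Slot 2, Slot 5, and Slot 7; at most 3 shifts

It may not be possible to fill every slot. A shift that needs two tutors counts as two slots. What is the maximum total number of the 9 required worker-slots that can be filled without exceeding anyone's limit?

Total capacity across all tutors is 1+3+2+1+3 = 10, and 9 slots are needed, so at most 9 can be filled.
An assignment achieving 9: Slot 1→Horvat, Slot 2→Horvat, Slot 3→Reyes, Slot 4→Xiong, Slot 5→Nakamura, Slot 6→Tanaka+Horvat, Slot 7→Nakamura, Slot 8→Xiong.
Loads: Tanaka 1/1, Horvat 3/3, Xiong 2/2, Reyes 1/1, Nakamura 2/3.

9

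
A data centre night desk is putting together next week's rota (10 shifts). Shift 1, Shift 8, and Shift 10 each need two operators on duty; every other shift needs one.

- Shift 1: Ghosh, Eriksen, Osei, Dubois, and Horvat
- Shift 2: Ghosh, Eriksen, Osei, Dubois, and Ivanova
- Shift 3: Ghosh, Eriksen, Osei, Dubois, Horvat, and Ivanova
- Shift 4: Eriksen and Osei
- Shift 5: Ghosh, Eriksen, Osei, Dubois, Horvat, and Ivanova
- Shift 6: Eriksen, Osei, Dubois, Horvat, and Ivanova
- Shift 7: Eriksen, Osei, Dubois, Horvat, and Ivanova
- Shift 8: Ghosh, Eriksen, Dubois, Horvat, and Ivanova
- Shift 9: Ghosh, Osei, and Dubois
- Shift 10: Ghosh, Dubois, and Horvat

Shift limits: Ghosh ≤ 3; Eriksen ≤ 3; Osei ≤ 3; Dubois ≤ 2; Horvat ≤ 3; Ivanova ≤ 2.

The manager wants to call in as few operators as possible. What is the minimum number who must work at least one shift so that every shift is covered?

13 slots to fill and no one can take more than 3, so at least ⌈13/3⌉ = 5 operators are needed.
Ghosh, Eriksen, Osei, Dubois, and Horvat alone can cover everything: Shift 1→Osei+Horvat, Shift 2→Ghosh, Shift 3→Osei, Shift 4→Eriksen, Shift 5→Osei, Shift 6→Eriksen, Shift 7→Eriksen, Shift 8→Dubois+Horvat, Shift 9→Ghosh, Shift 10→Ghosh+Dubois.

5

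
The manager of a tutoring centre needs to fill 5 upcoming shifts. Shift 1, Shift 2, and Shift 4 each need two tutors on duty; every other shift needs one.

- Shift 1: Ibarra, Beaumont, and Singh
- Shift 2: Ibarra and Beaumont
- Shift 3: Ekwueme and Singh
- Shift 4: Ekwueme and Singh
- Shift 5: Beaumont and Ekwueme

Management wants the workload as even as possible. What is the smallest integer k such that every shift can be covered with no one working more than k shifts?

2

With 4 tutors and 8 worker-slots to fill, someone must work at least ⌈8/4⌉ = 2 shifts, so k ≥ 2.
k = 2 works: Shift 1→Ibarra+Singh, Shift 2→Ibarra+Beaumont, Shift 3→Ekwueme, Shift 4→Ekwueme+Singh, Shift 5→Beaumont.
Loads: Ibarra 2, Beaumont 2, Ekwueme 2, Singh 2 — all ≤ 2.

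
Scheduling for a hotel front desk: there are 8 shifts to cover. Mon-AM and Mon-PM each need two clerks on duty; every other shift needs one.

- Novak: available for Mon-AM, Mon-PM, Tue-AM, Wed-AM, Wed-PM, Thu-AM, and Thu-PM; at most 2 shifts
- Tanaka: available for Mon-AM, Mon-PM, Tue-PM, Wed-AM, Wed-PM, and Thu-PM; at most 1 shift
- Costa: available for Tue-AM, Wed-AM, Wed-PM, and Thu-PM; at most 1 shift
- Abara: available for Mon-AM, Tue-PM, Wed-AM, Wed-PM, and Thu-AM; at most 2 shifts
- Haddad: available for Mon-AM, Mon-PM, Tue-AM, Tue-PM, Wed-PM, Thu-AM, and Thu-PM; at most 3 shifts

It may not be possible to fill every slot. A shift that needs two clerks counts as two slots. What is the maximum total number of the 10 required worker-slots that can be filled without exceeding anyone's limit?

Total capacity across all clerks is 2+1+1+2+3 = 9, and 10 slots are needed, so at most 9 can be filled.
An assignment achieving 9: Mon-AM→Haddad, Mon-PM→Novak+Tanaka, Tue-AM→Novak, Tue-PM→Abara, Wed-AM→Costa, Wed-PM→Haddad, Thu-AM→Abara, Thu-PM→Haddad.
Loads: Novak 2/2, Tanaka 1/1, Costa 1/1, Abara 2/2, Haddad 3/3.

9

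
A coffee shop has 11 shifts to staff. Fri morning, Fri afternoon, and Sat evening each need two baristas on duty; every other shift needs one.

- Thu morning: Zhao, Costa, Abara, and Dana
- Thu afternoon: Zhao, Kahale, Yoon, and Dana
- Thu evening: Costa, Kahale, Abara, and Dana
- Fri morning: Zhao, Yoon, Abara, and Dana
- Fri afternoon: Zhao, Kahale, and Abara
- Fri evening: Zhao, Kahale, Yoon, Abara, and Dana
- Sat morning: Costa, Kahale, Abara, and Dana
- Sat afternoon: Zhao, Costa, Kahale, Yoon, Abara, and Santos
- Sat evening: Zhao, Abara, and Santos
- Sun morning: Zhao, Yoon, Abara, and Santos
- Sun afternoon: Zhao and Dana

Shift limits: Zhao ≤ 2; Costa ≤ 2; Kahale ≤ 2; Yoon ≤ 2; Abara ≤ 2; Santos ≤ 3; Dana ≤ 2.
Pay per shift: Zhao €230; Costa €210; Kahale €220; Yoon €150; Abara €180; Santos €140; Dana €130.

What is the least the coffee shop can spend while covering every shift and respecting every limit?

Picking the cheapest available barista for each shift independently would cost €2060, but that ignores the shift limits.
An optimal schedule: Thu morning→Dana, Thu afternoon→Yoon, Thu evening→Costa, Fri morning→Yoon+Zhao, Fri afternoon→Abara+Kahale, Fri evening→Kahale, Sat morning→Costa, Sat afternoon→Santos, Sat evening→Santos+Abara, Sun morning→Santos, Sun afternoon→Dana.
Total: 130 + 150 + 210 + 150 + 230 + 180 + 220 + 220 + 210 + 140 + 140 + 180 + 140 + 130 = €2430.

€2430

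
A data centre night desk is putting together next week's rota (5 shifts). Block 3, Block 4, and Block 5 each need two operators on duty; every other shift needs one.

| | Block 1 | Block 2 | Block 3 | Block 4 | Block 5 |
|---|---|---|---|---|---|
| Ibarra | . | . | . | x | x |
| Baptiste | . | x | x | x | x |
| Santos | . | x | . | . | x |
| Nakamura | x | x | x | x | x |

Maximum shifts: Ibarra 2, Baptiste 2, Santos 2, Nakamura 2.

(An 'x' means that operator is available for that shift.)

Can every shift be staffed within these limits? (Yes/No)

Block 1 can only be covered by Nakamura, so that assignment is forced.
Block 3 can only be covered by Baptiste and Nakamura, so that assignment is forced.
One valid schedule: Block 1→Nakamura, Block 2→Santos, Block 3→Baptiste+Nakamura, Block 4→Ibarra+Baptiste, Block 5→Ibarra+Santos.
Loads: Ibarra 2/2, Baptiste 2/2, Santos 2/2, Nakamura 2/2 — all within limits.

Yes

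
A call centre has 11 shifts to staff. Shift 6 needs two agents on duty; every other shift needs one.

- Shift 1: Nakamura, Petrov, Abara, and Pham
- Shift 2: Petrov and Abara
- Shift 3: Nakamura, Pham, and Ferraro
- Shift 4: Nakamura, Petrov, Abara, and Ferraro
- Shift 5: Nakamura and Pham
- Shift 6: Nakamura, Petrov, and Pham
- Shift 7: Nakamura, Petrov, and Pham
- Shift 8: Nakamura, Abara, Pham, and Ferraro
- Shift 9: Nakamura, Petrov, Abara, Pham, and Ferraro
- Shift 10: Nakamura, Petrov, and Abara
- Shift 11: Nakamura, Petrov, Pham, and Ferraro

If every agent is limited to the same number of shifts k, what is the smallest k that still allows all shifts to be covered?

3

With 5 agents and 12 worker-slots to fill, someone must work at least ⌈12/5⌉ = 3 shifts, so k ≥ 3.
k = 3 works: Shift 1→Abara, Shift 2→Petrov, Shift 3→Nakamura, Shift 4→Abara, Shift 5→Nakamura, Shift 6→Nakamura+Petrov, Shift 7→Petrov, Shift 8→Pham, Shift 9→Pham, Shift 10→Abara, Shift 11→Pham.
Loads: Nakamura 3, Petrov 3, Abara 3, Pham 3, Ferraro 0 — all ≤ 3.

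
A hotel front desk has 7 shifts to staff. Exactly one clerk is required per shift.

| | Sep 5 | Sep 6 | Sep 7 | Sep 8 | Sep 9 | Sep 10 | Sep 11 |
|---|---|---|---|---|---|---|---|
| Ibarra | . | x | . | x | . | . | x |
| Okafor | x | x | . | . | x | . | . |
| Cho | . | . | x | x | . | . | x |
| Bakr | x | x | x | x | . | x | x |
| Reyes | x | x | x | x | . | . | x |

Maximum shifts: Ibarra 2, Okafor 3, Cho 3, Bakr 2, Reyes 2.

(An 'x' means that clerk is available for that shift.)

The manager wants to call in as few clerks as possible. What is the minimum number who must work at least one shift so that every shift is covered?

3

7 slots to fill and no one can take more than 3, so at least ⌈7/3⌉ = 3 clerks are needed.
Ibarra, Okafor, and Bakr alone can cover everything: Sep 5→Okafor, Sep 6→Okafor, Sep 7→Bakr, Sep 8→Ibarra, Sep 9→Okafor, Sep 10→Bakr, Sep 11→Ibarra.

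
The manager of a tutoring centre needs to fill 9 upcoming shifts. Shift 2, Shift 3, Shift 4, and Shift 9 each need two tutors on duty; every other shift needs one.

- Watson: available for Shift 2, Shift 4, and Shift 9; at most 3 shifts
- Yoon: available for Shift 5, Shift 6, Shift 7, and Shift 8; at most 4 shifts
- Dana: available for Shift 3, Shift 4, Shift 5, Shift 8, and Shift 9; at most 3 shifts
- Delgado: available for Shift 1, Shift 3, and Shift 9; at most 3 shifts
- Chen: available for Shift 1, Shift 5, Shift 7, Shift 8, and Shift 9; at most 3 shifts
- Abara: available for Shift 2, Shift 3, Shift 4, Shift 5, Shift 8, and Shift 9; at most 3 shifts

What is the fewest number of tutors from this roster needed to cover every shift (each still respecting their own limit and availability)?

13 slots to fill and no one can take more than 4, so at least ⌈13/4⌉ = 4 tutors are needed.
Watson, Yoon, Delgado, and Abara alone can cover everything: Shift 1→Delgado, Shift 2→Watson+Abara, Shift 3→Delgado+Abara, Shift 4→Watson+Abara, Shift 5→Yoon, Shift 6→Yoon, Shift 7→Yoon, Shift 8→Yoon, Shift 9→Watson+Delgado.

4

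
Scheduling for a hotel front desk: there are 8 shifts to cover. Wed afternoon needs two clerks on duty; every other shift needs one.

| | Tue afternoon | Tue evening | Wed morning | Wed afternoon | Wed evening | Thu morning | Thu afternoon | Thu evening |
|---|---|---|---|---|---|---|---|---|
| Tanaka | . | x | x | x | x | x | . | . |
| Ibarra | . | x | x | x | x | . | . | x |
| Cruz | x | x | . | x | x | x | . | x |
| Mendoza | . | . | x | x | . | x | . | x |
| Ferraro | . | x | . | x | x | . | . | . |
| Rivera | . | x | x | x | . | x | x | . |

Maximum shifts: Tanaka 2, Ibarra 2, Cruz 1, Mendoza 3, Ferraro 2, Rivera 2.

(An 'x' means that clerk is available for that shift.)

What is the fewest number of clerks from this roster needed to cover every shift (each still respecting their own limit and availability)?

9 slots to fill and no one can take more than 3, so at least ⌈9/3⌉ = 3 clerks are needed.
No set of 4 clerks can cover every shift (each such set leaves at least one shift with no one available or exceeds a cap).
Tanaka, Ibarra, Cruz, Mendoza, and Rivera alone can cover everything: Tue afternoon→Cruz, Tue evening→Tanaka, Wed morning→Ibarra, Wed afternoon→Mendoza+Rivera, Wed evening→Tanaka, Thu morning→Mendoza, Thu afternoon→Rivera, Thu evening→Ibarra.

5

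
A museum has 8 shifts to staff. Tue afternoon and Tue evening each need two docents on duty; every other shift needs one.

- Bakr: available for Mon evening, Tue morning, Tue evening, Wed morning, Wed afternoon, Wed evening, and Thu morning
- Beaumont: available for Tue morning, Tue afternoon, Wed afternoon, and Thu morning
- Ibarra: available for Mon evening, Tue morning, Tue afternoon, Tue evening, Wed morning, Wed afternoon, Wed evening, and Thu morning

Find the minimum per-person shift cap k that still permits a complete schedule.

4

With 3 docents and 10 worker-slots to fill, someone must work at least ⌈10/3⌉ = 4 shifts, so k ≥ 4.
k = 4 works: Mon evening→Bakr, Tue morning→Beaumont, Tue afternoon→Beaumont+Ibarra, Tue evening→Bakr+Ibarra, Wed morning→Bakr, Wed afternoon→Beaumont, Wed evening→Bakr, Thu morning→Beaumont.
Loads: Bakr 4, Beaumont 4, Ibarra 2 — all ≤ 4.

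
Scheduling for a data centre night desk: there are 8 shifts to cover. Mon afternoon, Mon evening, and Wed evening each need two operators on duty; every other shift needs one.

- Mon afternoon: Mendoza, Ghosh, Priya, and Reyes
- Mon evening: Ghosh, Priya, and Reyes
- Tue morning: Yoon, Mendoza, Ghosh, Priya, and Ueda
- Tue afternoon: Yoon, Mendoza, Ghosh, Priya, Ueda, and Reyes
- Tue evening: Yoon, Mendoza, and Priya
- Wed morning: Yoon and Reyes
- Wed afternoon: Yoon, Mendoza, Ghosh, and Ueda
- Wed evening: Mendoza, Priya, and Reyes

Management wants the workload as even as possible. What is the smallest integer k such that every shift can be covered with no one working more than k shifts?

With 6 operators and 11 worker-slots to fill, someone must work at least ⌈11/6⌉ = 2 shifts, so k ≥ 2.
k = 2 works: Mon afternoon→Ghosh+Reyes, Mon evening→Ghosh+Priya, Tue morning→Ueda, Tue afternoon→Ueda, Tue evening→Yoon, Wed morning→Yoon, Wed afternoon→Mendoza, Wed evening→Mendoza+Priya.
Loads: Yoon 2, Mendoza 2, Ghosh 2, Priya 2, Ueda 2, Reyes 1 — all ≤ 2.

2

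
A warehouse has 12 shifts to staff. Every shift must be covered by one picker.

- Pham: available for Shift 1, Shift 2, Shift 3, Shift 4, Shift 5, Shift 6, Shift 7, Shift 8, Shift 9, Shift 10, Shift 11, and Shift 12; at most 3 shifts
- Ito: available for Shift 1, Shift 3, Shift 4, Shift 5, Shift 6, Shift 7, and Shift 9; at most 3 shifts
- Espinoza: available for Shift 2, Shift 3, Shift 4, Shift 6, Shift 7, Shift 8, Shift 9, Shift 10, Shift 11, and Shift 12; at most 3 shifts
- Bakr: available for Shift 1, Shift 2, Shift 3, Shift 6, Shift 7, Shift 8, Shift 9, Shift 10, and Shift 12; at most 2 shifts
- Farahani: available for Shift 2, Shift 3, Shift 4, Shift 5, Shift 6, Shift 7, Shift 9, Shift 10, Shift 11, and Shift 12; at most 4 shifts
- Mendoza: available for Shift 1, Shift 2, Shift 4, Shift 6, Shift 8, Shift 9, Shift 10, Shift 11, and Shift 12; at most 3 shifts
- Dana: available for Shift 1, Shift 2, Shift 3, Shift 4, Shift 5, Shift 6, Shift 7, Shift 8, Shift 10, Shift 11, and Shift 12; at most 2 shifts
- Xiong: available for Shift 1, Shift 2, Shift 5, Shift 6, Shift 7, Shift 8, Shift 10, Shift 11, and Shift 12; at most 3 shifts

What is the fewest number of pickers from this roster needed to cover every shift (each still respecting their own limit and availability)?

12 slots to fill and no one can take more than 4, so at least ⌈12/4⌉ = 3 pickers are needed.
Any 3 pickers together have capacity at most 4+3+3 = 10 < 12 slots, so 3 can never suffice.
Pham, Ito, Espinoza, and Farahani alone can cover everything: Shift 1→Pham, Shift 2→Pham, Shift 3→Ito, Shift 4→Ito, Shift 5→Ito, Shift 6→Farahani, Shift 7→Farahani, Shift 8→Pham, Shift 9→Farahani, Shift 10→Espinoza, Shift 11→Espinoza, Shift 12→Espinoza.

4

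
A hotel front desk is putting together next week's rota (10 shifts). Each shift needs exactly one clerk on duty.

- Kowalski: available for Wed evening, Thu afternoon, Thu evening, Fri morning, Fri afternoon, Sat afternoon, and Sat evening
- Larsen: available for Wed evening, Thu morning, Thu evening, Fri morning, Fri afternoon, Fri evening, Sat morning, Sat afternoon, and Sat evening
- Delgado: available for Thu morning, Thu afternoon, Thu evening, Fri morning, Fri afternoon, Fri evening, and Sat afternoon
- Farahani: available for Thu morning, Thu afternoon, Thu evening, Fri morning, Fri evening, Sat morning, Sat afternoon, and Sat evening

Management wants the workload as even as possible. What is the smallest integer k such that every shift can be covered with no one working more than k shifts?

With 4 clerks and 10 worker-slots to fill, someone must work at least ⌈10/4⌉ = 3 shifts, so k ≥ 3.
k = 3 works: Wed evening→Kowalski, Thu morning→Larsen, Thu afternoon→Kowalski, Thu evening→Delgado, Fri morning→Delgado, Fri afternoon→Kowalski, Fri evening→Larsen, Sat morning→Larsen, Sat afternoon→Delgado, Sat evening→Farahani.
Loads: Kowalski 3, Larsen 3, Delgado 3, Farahani 1 — all ≤ 3.

3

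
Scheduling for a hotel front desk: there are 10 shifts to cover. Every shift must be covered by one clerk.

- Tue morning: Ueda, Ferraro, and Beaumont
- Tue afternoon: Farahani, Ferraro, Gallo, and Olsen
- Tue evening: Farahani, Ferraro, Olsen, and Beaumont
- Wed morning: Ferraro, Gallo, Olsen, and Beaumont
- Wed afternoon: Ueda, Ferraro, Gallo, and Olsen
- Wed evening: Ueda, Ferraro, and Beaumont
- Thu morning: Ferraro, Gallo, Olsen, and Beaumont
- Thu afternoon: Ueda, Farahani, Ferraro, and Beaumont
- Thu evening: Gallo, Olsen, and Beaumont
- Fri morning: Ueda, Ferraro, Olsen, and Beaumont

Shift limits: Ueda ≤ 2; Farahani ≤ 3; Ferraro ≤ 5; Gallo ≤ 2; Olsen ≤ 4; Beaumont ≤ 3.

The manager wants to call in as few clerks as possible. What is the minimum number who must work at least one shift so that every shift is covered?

3

10 slots to fill and no one can take more than 5, so at least ⌈10/5⌉ = 2 clerks are needed.
Any 2 clerks together have capacity at most 5+4 = 9 < 10 slots, so 2 can never suffice.
Ueda, Ferraro, and Olsen alone can cover everything: Tue morning→Ueda, Tue afternoon→Ferraro, Tue evening→Ferraro, Wed morning→Ferraro, Wed afternoon→Olsen, Wed evening→Ueda, Thu morning→Ferraro, Thu afternoon→Ferraro, Thu evening→Olsen, Fri morning→Olsen.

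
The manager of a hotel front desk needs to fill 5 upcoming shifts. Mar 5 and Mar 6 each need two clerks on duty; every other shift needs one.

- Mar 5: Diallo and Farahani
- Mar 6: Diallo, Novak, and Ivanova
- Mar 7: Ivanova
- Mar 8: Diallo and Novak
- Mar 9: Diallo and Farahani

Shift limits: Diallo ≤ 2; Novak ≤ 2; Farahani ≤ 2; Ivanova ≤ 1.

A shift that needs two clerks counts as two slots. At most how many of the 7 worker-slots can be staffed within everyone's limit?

Total capacity across all clerks is 2+2+2+1 = 7, and 7 slots are needed, so at most 7 can be filled.
An assignment achieving 7: Mar 5→Diallo+Farahani, Mar 6→Diallo+Novak, Mar 7→Ivanova, Mar 8→Novak, Mar 9→Farahani.
Loads: Diallo 2/2, Novak 2/2, Farahani 2/2, Ivanova 1/1.

7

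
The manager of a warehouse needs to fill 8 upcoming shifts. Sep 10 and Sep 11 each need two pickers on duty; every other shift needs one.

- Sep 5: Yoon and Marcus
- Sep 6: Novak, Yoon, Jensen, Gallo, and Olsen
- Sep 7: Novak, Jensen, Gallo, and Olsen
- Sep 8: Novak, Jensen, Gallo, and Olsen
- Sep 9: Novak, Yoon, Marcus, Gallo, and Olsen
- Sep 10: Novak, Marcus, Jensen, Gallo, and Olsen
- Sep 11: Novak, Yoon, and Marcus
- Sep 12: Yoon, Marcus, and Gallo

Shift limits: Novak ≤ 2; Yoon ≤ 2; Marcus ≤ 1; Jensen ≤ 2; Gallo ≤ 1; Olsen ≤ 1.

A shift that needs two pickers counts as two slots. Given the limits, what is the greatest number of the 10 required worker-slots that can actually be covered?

9

Total capacity across all pickers is 2+2+1+2+1+1 = 9, and 10 slots are needed, so at most 9 can be filled.
An assignment achieving 9: Sep 5→Yoon, Sep 6→Jensen, Sep 7→Novak, Sep 8→Jensen, Sep 9→Gallo, Sep 10→Olsen, Sep 11→Novak+Yoon, Sep 12→Marcus.
Loads: Novak 2/2, Yoon 2/2, Marcus 1/1, Jensen 2/2, Gallo 1/1, Olsen 1/1.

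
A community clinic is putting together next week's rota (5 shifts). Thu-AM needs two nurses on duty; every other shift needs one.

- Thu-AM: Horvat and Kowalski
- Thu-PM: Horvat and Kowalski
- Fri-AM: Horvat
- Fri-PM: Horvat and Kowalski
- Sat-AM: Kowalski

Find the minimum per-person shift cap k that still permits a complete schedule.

3

With 2 nurses and 6 worker-slots to fill, someone must work at least ⌈6/2⌉ = 3 shifts, so k ≥ 3.
k = 3 works: Thu-AM→Horvat+Kowalski, Thu-PM→Horvat, Fri-AM→Horvat, Fri-PM→Kowalski, Sat-AM→Kowalski.
Loads: Horvat 3, Kowalski 3 — all ≤ 3.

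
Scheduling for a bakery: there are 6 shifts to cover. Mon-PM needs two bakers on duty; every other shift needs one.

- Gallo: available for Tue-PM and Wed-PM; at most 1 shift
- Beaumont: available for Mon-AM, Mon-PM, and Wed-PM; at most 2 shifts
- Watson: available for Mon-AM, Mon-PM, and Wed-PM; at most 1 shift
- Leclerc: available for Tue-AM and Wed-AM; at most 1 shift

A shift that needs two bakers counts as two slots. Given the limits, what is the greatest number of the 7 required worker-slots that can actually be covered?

5

Total capacity across all bakers is 1+2+1+1 = 5, and 7 slots are needed, so at most 5 can be filled.
An assignment achieving 5: Mon-AM→Beaumont, Mon-PM→Beaumont+Watson, Tue-AM→Leclerc, Tue-PM→Gallo.
Loads: Gallo 1/1, Beaumont 2/2, Watson 1/1, Leclerc 1/1.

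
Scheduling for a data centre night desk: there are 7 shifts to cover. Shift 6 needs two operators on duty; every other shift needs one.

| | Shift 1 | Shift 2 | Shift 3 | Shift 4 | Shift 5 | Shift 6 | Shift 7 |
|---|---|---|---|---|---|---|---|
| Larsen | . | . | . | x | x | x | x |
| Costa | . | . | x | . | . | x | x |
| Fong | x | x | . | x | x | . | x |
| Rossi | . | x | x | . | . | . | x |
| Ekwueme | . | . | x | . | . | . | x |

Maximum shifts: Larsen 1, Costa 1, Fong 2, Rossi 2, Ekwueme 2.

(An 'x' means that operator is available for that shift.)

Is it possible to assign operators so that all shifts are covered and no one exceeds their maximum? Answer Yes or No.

No

Total capacity is 8 and 8 slots are needed, so capacity alone doesn't rule it out.
Shifts {Shift 1, Shift 4, Shift 5, Shift 6} need 5 worker-slots in total, but the operators available for any of those shifts (Larsen, Costa, and Fong) can supply at most 4 among them. So no valid schedule exists.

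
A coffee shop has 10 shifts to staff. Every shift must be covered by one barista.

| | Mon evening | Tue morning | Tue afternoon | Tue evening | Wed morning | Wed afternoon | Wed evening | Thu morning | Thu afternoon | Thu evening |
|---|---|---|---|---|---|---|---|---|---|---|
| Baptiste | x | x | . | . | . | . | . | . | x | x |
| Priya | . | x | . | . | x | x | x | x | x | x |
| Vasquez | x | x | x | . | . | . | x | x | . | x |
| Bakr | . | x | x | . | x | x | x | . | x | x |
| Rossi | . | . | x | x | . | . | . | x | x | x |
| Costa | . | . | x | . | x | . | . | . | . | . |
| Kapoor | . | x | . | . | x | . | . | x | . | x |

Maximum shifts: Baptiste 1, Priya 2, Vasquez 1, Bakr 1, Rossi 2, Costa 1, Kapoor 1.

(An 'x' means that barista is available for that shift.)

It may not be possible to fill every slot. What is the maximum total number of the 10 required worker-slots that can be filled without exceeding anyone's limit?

9

Total capacity across all baristas is 1+2+1+1+2+1+1 = 9, and 10 slots are needed, so at most 9 can be filled.
An assignment achieving 9: Mon evening→Baptiste, Tue morning→Kapoor, Tue afternoon→Vasquez, Tue evening→Rossi, Wed morning→Costa, Wed afternoon→Priya, Wed evening→Priya, Thu morning→Rossi, Thu afternoon→Bakr.
Loads: Baptiste 1/1, Priya 2/2, Vasquez 1/1, Bakr 1/1, Rossi 2/2, Costa 1/1, Kapoor 1/1.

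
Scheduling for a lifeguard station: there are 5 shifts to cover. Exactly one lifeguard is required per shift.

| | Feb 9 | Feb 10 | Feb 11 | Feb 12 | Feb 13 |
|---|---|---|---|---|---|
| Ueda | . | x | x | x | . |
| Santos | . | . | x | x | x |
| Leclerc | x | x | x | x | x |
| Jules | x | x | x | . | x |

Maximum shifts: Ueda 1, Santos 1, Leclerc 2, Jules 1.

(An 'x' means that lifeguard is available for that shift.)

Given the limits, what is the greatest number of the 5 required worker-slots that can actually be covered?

Total capacity across all lifeguards is 1+1+2+1 = 5, and 5 slots are needed, so at most 5 can be filled.
An assignment achieving 5: Feb 9→Leclerc, Feb 10→Ueda, Feb 11→Jules, Feb 12→Santos, Feb 13→Leclerc.
Loads: Ueda 1/1, Santos 1/1, Leclerc 2/2, Jules 1/1.

5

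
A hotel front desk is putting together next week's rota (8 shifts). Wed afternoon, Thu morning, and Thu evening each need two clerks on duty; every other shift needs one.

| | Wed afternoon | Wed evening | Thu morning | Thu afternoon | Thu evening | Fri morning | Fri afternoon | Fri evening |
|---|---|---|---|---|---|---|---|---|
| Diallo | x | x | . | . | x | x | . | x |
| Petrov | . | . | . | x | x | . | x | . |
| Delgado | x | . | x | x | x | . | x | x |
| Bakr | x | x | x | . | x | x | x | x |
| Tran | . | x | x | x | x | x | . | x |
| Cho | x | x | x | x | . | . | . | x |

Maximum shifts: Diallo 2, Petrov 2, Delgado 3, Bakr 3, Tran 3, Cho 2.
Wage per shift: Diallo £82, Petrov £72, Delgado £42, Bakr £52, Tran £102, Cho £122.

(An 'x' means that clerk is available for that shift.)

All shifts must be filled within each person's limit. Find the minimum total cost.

£692

Picking the cheapest available clerk for each shift independently would cost £512, but that ignores the shift limits.
An optimal schedule: Wed afternoon→Delgado+Bakr, Wed evening→Diallo, Thu morning→Delgado+Bakr, Thu afternoon→Petrov, Thu evening→Bakr+Tran, Fri morning→Diallo, Fri afternoon→Petrov, Fri evening→Delgado.
Total: 42 + 52 + 82 + 42 + 52 + 72 + 52 + 102 + 82 + 72 + 42 = £692.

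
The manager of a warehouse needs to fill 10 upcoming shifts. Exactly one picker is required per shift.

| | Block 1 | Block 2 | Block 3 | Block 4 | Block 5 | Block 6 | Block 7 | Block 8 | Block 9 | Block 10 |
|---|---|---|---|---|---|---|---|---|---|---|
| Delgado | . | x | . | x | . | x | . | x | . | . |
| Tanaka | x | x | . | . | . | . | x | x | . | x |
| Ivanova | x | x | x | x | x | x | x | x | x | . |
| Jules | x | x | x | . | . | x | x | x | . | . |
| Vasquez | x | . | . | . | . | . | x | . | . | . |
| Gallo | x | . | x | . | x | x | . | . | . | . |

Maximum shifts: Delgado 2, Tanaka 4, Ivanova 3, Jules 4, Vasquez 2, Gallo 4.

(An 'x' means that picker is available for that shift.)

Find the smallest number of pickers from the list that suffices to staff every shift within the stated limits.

3

10 slots to fill and no one can take more than 4, so at least ⌈10/4⌉ = 3 pickers are needed.
Tanaka, Ivanova, and Jules alone can cover everything: Block 1→Tanaka, Block 2→Tanaka, Block 3→Jules, Block 4→Ivanova, Block 5→Ivanova, Block 6→Jules, Block 7→Tanaka, Block 8→Jules, Block 9→Ivanova, Block 10→Tanaka.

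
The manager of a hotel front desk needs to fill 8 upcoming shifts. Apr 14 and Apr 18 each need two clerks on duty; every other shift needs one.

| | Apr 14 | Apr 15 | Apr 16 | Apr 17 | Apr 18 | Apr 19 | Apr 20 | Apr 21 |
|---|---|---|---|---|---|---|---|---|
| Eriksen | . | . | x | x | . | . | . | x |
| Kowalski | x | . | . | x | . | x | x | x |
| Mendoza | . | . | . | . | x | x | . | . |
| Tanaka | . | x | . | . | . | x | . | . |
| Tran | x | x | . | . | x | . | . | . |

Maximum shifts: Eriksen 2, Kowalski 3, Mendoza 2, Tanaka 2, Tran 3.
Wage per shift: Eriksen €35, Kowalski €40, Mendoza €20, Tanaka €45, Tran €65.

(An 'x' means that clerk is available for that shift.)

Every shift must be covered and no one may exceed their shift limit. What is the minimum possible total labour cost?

€405

Apr 14 can only be covered by Kowalski and Tran, so that assignment is forced.
Apr 16 can only be covered by Eriksen, so that assignment is forced.
Apr 18 can only be covered by Mendoza and Tran, so that assignment is forced.
Picking the cheapest available clerk for each shift independently would cost €400, but that ignores the shift limits.
An optimal schedule: Apr 14→Kowalski+Tran, Apr 15→Tanaka, Apr 16→Eriksen, Apr 17→Eriksen, Apr 18→Mendoza+Tran, Apr 19→Mendoza, Apr 20→Kowalski, Apr 21→Kowalski.
Total: 40 + 65 + 45 + 35 + 35 + 20 + 65 + 20 + 40 + 40 = €405.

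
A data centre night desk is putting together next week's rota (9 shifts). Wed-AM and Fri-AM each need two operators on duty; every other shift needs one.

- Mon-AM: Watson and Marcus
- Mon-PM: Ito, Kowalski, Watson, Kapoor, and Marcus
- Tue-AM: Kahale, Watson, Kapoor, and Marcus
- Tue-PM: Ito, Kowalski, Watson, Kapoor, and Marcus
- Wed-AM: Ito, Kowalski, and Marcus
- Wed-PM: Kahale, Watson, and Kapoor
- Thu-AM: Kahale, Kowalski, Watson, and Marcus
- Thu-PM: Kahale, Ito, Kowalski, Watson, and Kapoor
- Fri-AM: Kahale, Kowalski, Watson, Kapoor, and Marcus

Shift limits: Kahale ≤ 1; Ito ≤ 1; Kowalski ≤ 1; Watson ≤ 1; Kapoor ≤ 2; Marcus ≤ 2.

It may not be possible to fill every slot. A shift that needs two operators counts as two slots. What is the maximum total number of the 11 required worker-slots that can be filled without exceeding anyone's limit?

Total capacity across all operators is 1+1+1+1+2+2 = 8, and 11 slots are needed, so at most 8 can be filled.
An assignment achieving 8: Mon-AM→Watson, Mon-PM→Kapoor, Tue-AM→Kapoor, Tue-PM→Marcus, Wed-AM→Ito+Kowalski, Wed-PM→Kahale, Thu-AM→Marcus.
Loads: Kahale 1/1, Ito 1/1, Kowalski 1/1, Watson 1/1, Kapoor 2/2, Marcus 2/2.

8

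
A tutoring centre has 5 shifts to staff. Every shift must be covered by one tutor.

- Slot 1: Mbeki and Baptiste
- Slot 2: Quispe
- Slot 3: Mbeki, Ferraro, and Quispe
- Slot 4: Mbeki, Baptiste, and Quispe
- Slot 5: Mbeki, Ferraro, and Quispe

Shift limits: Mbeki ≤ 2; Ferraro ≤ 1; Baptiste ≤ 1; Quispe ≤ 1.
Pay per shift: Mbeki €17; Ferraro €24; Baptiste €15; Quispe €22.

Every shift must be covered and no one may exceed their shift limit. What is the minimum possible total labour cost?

Slot 2 can only be covered by Quispe, so that assignment is forced.
Picking the cheapest available tutor for each shift independently would cost €86, but that ignores the shift limits.
An optimal schedule: Slot 1→Mbeki, Slot 2→Quispe, Slot 3→Mbeki, Slot 4→Baptiste, Slot 5→Ferraro.
Total: 17 + 22 + 17 + 15 + 24 = €95.

€95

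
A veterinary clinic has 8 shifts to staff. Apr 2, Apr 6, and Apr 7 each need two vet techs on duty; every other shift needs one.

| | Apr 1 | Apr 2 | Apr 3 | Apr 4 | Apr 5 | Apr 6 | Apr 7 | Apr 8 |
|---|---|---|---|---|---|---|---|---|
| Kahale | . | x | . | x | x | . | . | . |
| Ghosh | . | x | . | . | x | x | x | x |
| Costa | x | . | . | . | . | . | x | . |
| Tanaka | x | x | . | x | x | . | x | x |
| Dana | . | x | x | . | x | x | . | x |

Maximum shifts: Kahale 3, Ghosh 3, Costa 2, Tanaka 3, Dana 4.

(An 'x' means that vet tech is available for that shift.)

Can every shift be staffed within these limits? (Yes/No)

Yes

Apr 3 can only be covered by Dana, so that assignment is forced.
Apr 6 can only be covered by Ghosh and Dana, so that assignment is forced.
One valid schedule: Apr 1→Costa, Apr 2→Kahale+Tanaka, Apr 3→Dana, Apr 4→Kahale, Apr 5→Kahale, Apr 6→Ghosh+Dana, Apr 7→Ghosh+Costa, Apr 8→Ghosh.
Loads: Kahale 3/3, Ghosh 3/3, Costa 2/2, Tanaka 1/3, Dana 2/4 — all within limits.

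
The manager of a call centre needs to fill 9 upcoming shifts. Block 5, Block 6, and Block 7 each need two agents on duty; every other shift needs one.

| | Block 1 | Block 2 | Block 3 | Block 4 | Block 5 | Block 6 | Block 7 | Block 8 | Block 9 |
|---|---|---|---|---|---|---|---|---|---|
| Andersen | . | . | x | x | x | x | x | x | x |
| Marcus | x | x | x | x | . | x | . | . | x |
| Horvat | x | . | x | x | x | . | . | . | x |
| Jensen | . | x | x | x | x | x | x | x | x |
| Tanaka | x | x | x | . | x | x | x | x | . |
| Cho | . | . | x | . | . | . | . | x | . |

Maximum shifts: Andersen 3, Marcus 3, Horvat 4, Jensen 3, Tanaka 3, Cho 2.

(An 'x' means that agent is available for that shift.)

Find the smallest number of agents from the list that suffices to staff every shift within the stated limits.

4

12 slots to fill and no one can take more than 4, so at least ⌈12/4⌉ = 3 agents are needed.
Any 3 agents together have capacity at most 4+3+3 = 10 < 12 slots, so 3 can never suffice.
Andersen, Marcus, Horvat, and Jensen alone can cover everything: Block 1→Marcus, Block 2→Marcus, Block 3→Horvat, Block 4→Horvat, Block 5→Andersen+Horvat, Block 6→Marcus+Jensen, Block 7→Andersen+Jensen, Block 8→Andersen, Block 9→Horvat.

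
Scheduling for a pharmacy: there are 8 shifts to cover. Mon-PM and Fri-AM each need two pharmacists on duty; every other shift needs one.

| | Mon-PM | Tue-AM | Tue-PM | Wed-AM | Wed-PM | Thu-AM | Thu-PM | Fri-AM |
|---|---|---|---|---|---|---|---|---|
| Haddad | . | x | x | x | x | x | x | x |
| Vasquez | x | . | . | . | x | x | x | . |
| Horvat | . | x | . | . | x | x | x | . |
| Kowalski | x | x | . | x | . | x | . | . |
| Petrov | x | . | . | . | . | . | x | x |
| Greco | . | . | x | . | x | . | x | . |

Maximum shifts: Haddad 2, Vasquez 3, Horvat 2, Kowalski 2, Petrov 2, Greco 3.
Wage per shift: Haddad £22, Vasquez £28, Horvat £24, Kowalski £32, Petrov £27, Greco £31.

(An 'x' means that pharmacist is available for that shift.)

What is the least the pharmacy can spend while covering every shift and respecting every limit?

£261

Fri-AM can only be covered by Haddad and Petrov, so that assignment is forced.
Picking the cheapest available pharmacist for each shift independently would cost £236, but that ignores the shift limits.
An optimal schedule: Mon-PM→Petrov+Vasquez, Tue-AM→Horvat, Tue-PM→Greco, Wed-AM→Haddad, Wed-PM→Horvat, Thu-AM→Vasquez, Thu-PM→Vasquez, Fri-AM→Haddad+Petrov.
Total: 27 + 28 + 24 + 31 + 22 + 24 + 28 + 28 + 22 + 27 = £261.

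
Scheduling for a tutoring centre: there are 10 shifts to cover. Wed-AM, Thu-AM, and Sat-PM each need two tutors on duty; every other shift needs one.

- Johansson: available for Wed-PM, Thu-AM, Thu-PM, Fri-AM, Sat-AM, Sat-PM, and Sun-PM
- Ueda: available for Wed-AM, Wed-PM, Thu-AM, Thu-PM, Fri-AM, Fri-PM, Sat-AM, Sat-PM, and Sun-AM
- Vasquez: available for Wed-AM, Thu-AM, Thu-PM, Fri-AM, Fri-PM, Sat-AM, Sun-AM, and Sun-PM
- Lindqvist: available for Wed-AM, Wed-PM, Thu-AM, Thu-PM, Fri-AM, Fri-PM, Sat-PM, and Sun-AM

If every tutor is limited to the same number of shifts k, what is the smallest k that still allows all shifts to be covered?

With 4 tutors and 13 worker-slots to fill, someone must work at least ⌈13/4⌉ = 4 shifts, so k ≥ 4.
k = 4 works: Wed-AM→Ueda+Vasquez, Wed-PM→Johansson, Thu-AM→Vasquez+Lindqvist, Thu-PM→Vasquez, Fri-AM→Vasquez, Fri-PM→Ueda, Sat-AM→Johansson, Sat-PM→Johansson+Ueda, Sun-AM→Ueda, Sun-PM→Johansson.
Loads: Johansson 4, Ueda 4, Vasquez 4, Lindqvist 1 — all ≤ 4.

4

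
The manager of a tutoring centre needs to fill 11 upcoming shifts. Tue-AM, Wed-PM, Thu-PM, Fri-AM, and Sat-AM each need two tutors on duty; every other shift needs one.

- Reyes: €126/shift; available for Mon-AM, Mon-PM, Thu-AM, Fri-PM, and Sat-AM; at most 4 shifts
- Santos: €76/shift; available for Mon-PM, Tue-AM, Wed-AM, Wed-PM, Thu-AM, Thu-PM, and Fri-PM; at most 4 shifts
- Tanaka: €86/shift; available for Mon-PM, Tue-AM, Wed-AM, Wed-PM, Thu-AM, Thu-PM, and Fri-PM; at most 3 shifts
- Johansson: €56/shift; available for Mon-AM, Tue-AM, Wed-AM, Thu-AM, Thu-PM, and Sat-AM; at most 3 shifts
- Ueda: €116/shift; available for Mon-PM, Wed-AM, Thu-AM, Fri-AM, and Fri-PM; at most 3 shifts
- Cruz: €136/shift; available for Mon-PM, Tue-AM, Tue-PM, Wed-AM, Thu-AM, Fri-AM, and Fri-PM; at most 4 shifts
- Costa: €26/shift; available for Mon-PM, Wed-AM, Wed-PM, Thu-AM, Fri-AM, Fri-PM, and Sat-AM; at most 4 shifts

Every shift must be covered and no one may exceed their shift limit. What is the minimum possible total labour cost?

€1086

Tue-PM can only be covered by Cruz, so that assignment is forced.
Picking the cheapest available tutor for each shift independently would cost €886, but that ignores the shift limits.
An optimal schedule: Mon-AM→Johansson, Mon-PM→Costa, Tue-AM→Santos+Tanaka, Tue-PM→Cruz, Wed-AM→Santos, Wed-PM→Costa+Santos, Thu-AM→Tanaka, Thu-PM→Johansson+Santos, Fri-AM→Costa+Ueda, Fri-PM→Tanaka, Sat-AM→Costa+Johansson.
Total: 56 + 26 + 76 + 86 + 136 + 76 + 26 + 76 + 86 + 56 + 76 + 26 + 116 + 86 + 26 + 56 = €1086.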